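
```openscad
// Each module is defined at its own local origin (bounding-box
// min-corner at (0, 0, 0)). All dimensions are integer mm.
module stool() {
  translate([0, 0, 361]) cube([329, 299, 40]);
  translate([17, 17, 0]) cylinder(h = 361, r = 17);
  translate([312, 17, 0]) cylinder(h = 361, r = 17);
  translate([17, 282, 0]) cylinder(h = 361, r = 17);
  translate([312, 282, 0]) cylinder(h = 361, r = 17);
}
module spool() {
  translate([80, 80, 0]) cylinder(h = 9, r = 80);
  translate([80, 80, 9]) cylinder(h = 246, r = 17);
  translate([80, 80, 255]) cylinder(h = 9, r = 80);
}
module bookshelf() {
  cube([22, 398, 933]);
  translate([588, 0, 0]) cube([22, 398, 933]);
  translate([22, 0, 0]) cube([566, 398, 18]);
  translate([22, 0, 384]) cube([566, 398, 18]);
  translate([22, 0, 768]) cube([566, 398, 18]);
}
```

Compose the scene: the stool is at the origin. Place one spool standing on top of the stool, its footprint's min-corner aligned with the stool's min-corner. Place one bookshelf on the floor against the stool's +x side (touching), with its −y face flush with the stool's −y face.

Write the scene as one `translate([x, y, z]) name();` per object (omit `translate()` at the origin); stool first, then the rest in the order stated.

stool();
translate([0, 0, 401]) spool();
translate([329, 0, 0]) bookshelf();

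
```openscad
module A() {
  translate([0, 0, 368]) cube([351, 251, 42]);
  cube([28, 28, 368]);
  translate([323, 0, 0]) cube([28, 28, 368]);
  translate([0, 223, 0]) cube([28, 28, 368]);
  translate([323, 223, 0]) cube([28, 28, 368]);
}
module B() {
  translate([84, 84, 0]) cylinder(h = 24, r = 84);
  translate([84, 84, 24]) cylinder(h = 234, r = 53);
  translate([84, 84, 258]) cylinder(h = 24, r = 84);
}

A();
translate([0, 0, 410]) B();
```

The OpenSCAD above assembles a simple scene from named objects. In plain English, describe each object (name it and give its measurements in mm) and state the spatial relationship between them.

A is a four-legged stool. The seat is a 351×251×42 mm slab whose top surface is at z = 410 mm; four square legs, each 28×28 mm in cross-section, run from the floor (z = 0) to the underside of the seat, each flush with a corner of the seat.

B is a spool: two coaxial disc flanges of radius 84 mm and thickness 24 mm, joined by a core cylinder of radius 53 mm and height 234 mm. The lower flange rests on z = 0 and the three cylinders share a vertical axis.

The spool is on top of the stool.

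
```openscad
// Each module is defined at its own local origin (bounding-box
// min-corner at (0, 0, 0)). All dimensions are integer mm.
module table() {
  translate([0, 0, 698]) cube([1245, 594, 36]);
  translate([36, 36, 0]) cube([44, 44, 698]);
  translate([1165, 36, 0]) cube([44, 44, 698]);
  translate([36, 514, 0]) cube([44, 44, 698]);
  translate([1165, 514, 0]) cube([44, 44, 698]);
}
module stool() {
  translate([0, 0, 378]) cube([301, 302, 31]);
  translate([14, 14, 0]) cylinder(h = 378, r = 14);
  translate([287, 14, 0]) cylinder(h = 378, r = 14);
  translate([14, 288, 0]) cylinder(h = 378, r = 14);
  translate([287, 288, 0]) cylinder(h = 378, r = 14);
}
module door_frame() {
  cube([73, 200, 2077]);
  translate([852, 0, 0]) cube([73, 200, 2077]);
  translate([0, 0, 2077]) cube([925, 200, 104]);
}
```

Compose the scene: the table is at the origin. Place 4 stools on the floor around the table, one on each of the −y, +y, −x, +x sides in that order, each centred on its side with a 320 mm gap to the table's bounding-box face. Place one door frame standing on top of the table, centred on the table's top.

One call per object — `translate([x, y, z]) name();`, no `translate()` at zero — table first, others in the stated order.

table();
translate([472, -622, 0]) stool();
translate([472, 914, 0]) stool();
translate([-621, 146, 0]) stool();
translate([1565, 146, 0]) stool();
translate([160, 197, 734]) door_frame();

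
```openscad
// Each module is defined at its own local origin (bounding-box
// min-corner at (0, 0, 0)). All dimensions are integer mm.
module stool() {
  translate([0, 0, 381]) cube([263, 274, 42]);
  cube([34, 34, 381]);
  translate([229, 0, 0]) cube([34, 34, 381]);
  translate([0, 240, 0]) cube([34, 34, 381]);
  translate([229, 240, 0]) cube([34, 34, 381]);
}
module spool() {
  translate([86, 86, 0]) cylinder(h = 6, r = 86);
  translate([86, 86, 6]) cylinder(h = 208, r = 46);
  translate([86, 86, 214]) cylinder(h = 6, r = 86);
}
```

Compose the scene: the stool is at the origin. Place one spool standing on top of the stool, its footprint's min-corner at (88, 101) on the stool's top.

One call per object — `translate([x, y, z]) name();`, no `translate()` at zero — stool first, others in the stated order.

stool();
translate([88, 101, 423]) spool();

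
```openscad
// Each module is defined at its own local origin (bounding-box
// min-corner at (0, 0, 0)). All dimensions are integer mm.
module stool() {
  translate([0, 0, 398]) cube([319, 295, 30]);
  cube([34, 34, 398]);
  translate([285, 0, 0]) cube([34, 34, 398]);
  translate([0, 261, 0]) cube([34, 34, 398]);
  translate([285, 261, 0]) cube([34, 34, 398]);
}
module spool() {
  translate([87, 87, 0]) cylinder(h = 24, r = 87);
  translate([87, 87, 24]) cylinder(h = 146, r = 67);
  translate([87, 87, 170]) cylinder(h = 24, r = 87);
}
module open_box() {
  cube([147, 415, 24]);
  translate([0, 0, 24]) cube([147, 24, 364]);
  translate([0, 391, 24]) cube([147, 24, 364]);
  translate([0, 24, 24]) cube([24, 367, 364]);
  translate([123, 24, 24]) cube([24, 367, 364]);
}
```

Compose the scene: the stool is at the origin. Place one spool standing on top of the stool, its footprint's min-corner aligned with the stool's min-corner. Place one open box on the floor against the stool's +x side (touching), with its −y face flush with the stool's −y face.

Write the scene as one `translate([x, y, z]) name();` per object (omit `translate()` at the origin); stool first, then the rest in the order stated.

stool();
translate([0, 0, 428]) spool();
translate([319, 0, 0]) open_box();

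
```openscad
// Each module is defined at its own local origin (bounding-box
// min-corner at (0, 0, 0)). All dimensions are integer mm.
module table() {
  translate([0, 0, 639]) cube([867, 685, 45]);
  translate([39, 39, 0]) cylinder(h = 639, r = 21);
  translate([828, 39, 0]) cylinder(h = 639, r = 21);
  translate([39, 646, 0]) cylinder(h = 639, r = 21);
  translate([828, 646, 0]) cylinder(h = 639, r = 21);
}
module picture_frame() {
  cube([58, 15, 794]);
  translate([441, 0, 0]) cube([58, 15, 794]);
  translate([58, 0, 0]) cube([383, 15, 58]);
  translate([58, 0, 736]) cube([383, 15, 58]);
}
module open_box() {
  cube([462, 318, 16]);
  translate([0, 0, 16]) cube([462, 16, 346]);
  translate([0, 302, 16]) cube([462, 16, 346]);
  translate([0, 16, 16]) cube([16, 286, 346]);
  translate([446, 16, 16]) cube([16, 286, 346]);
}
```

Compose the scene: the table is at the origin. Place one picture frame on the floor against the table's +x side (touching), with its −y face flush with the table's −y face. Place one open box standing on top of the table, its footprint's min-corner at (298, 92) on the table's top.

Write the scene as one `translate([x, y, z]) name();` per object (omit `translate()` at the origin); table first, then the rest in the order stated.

table();
translate([867, 0, 0]) picture_frame();
translate([298, 92, 684]) open_box();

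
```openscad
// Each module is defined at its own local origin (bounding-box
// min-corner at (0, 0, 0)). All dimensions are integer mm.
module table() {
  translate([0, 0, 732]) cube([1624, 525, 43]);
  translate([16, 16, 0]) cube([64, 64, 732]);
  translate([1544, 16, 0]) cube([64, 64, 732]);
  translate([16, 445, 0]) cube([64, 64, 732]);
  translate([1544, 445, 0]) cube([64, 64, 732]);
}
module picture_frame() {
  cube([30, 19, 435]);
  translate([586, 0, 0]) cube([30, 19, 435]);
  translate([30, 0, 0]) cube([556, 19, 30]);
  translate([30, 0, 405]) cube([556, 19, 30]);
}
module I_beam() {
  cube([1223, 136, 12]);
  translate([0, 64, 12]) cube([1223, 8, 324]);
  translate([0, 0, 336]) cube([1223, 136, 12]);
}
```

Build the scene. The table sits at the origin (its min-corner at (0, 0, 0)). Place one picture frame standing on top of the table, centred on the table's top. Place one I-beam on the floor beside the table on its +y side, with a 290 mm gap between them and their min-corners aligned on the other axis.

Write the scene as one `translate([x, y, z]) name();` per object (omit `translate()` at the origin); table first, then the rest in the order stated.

table();
translate([504, 253, 775]) picture_frame();
translate([0, 815, 0]) I_beam();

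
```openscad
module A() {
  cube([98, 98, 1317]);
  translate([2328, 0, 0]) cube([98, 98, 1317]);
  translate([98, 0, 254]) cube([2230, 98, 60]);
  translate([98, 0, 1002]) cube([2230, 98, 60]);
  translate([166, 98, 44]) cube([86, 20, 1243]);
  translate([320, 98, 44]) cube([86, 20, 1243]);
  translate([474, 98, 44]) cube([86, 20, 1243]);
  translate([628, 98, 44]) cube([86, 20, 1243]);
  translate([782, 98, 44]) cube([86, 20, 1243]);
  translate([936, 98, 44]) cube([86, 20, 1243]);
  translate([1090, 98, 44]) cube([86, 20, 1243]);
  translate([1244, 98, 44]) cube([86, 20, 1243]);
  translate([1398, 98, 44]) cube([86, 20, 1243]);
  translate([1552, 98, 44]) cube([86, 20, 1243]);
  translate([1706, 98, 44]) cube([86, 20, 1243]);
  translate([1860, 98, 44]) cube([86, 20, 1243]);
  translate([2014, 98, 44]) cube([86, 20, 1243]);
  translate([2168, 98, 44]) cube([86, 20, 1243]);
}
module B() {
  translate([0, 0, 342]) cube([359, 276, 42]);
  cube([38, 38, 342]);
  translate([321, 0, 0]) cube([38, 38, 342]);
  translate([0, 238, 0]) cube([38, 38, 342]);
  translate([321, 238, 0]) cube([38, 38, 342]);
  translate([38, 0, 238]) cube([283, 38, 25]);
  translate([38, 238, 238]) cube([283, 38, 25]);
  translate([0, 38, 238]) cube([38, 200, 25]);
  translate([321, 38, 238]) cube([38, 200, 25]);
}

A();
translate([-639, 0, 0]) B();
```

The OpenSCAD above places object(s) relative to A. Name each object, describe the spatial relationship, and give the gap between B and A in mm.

The stool's nearest face is 280 mm from the fence section's −x face.

A is a fence section. B is a stool. The stool is on the floor beside the fence section on its −x side. The gap between the stool and the fence section is 280 mm.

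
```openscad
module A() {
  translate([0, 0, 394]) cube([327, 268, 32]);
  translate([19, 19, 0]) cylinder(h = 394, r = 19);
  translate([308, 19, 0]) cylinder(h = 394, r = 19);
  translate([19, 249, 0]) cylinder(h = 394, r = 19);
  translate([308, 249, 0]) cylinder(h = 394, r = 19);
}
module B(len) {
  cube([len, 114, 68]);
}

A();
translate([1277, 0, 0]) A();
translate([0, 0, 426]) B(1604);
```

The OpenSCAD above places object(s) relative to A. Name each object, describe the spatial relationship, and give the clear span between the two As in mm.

A is a stool. B is a beam. A beam spans the tops of two stools. The clear span between the two stools is 950 mm.

Second stool starts at x = 1277; first ends at x = 327; clear span = 1277 − 327 = 950 mm.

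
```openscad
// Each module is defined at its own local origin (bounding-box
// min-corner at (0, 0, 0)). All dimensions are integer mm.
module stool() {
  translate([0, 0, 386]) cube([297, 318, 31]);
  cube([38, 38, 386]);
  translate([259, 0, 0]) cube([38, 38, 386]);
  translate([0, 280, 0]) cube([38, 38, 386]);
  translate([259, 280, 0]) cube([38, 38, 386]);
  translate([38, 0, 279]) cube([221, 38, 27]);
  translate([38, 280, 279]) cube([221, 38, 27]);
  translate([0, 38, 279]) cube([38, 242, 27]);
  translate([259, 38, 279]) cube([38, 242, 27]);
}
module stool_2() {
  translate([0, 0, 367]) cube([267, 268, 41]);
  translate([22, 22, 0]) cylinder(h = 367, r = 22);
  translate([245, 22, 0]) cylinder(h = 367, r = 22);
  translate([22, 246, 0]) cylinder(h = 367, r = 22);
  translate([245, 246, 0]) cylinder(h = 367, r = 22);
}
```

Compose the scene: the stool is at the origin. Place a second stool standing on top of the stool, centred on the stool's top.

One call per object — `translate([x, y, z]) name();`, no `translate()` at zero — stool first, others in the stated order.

stool();
translate([15, 25, 417]) stool_2();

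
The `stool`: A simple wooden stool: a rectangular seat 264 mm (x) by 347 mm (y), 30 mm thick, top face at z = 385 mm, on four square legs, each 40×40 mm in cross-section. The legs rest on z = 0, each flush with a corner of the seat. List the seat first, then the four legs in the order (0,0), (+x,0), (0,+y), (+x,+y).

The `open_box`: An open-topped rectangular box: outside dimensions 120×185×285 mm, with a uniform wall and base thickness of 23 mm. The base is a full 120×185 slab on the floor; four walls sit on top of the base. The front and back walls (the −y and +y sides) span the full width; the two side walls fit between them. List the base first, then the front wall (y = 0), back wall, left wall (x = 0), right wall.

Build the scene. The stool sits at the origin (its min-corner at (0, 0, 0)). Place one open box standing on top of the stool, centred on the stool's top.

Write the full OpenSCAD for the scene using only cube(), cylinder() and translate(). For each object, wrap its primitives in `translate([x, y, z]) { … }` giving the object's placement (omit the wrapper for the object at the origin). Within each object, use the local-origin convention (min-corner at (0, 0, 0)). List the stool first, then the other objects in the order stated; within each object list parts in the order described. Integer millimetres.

translate([0, 0, 355]) cube([264, 347, 30]);
cube([40, 40, 355]);
translate([224, 0, 0]) cube([40, 40, 355]);
translate([0, 307, 0]) cube([40, 40, 355]);
translate([224, 307, 0]) cube([40, 40, 355]);
translate([72, 81, 385]) {
  cube([120, 185, 23]);
  translate([0, 0, 23]) cube([120, 23, 262]);
  translate([0, 162, 23]) cube([120, 23, 262]);
  translate([0, 23, 23]) cube([23, 139, 262]);
  translate([97, 23, 23]) cube([23, 139, 262]);
}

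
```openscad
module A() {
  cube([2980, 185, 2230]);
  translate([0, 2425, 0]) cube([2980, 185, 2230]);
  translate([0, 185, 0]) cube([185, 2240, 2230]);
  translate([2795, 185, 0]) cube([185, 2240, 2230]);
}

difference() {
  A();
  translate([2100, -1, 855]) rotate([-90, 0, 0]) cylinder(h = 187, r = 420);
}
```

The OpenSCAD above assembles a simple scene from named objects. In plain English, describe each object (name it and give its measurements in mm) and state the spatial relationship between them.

A is a box-shaped house frame (walls only): outside footprint 2980×2610 mm, wall height 2230 mm, wall thickness 185 mm. The two y-facing walls run the full x-width; the two x-facing walls fit between the inner faces of the y-facing walls.

The house frame has a circular hole of radius 420 mm through its front wall, centred at (x = 2100, z = 855).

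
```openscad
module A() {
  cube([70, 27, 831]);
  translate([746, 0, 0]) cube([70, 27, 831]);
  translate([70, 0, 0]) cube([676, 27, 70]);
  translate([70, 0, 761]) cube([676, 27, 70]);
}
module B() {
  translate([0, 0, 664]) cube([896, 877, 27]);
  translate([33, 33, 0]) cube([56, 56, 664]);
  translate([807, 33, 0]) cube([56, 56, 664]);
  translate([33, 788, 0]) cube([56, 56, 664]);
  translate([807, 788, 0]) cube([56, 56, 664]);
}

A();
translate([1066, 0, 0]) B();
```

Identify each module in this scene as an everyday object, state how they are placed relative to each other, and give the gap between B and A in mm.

A is a picture frame. B is a table. The table is on the floor beside the picture frame on its +x side. The gap between the table and the picture frame is 250 mm.

The table's nearest face is 250 mm from the picture frame's +x face.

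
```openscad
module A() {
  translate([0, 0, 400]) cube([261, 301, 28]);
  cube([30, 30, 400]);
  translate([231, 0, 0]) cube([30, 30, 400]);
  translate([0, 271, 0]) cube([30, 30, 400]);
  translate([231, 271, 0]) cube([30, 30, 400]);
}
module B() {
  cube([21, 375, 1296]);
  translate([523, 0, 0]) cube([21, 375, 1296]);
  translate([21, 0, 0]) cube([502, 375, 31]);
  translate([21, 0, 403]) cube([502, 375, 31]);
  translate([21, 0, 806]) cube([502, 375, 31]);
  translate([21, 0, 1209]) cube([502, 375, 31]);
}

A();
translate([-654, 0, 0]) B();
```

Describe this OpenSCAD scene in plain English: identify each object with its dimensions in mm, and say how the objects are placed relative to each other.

A is a four-legged stool. The seat is a 261×301×28 mm slab whose top surface is at z = 428 mm; four square legs, each 30×30 mm in cross-section, run from the floor (z = 0) to the underside of the seat, each flush with a corner of the seat.

B is an open bookshelf. Two side panels, each 21 mm thick, 375 mm deep and 1296 mm tall, stand 544 mm apart (outside-to-outside). Between them sit 4 shelves, each 31 mm thick and 375 mm deep, spanning the full gap between the sides. The bottom shelf rests on the floor (its underside at z = 0) and the clear gap between one shelf's top and the next shelf's underside is 372 mm.

The bookshelf is on the floor beside the stool on its −x side.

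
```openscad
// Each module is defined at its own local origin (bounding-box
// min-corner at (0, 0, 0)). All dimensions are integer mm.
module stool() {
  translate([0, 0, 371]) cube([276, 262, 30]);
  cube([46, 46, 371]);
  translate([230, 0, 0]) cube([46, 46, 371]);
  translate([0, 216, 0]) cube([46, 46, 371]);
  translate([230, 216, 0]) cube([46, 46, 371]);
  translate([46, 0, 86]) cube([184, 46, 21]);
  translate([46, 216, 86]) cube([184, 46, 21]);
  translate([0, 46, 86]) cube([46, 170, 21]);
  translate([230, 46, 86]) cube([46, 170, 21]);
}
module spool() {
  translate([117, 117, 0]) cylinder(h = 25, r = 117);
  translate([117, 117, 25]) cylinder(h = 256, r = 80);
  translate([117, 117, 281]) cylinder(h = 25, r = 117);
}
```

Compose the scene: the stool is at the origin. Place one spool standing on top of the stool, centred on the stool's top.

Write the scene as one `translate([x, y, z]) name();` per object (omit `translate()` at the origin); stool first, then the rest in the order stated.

stool();
translate([21, 14, 401]) spool();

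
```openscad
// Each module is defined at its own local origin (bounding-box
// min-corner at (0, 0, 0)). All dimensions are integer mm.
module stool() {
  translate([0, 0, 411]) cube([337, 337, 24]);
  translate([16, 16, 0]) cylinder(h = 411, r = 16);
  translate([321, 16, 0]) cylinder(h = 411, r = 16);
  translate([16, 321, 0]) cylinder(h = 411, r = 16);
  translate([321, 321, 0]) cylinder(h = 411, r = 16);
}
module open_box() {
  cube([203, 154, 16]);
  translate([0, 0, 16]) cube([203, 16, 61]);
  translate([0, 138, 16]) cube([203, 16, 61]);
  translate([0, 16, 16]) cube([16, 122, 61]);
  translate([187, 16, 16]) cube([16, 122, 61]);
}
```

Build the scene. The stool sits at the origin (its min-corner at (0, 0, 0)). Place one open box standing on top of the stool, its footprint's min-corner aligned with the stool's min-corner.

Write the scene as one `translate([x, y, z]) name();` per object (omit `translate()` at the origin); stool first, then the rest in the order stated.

stool();
translate([0, 0, 435]) open_box();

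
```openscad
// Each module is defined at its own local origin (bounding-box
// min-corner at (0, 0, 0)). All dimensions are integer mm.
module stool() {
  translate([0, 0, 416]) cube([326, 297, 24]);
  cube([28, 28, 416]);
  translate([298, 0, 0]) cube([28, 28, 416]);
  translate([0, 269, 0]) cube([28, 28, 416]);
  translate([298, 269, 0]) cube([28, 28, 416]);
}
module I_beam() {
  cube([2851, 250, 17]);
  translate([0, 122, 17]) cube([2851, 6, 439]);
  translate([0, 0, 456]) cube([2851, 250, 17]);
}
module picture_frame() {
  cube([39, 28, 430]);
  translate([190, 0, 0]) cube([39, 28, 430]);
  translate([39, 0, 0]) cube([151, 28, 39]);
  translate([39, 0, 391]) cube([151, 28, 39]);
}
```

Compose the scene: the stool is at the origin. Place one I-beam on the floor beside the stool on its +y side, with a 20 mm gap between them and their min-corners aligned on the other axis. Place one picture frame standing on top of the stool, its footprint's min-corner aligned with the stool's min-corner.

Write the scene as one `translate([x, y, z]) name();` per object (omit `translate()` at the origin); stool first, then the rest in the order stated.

stool();
translate([0, 317, 0]) I_beam();
translate([0, 0, 440]) picture_frame();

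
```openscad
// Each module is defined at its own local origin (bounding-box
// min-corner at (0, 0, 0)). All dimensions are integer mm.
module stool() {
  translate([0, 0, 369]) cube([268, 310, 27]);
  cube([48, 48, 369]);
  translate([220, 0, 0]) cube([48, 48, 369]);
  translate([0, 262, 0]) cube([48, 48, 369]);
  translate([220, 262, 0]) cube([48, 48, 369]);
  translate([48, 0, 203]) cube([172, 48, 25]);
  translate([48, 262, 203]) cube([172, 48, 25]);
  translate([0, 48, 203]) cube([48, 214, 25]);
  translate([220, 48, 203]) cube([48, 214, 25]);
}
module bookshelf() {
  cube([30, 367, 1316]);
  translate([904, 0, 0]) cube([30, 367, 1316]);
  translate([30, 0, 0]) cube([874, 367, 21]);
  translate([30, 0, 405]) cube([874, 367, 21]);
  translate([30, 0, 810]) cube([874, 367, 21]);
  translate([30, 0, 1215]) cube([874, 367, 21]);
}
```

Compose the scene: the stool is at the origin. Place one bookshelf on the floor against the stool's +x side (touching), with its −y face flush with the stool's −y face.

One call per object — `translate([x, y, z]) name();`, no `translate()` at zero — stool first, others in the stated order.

stool();
translate([268, 0, 0]) bookshelf();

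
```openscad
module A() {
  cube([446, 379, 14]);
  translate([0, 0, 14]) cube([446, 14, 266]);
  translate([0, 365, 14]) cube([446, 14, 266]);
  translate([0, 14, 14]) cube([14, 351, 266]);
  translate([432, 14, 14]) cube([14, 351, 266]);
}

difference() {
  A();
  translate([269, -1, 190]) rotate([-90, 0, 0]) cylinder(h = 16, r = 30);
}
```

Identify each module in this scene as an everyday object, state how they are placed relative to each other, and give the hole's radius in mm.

A is an open box. The open box has a circular hole through its front wall. The hole's radius is 30 mm.

The subtracted cylinder has r = 30 mm.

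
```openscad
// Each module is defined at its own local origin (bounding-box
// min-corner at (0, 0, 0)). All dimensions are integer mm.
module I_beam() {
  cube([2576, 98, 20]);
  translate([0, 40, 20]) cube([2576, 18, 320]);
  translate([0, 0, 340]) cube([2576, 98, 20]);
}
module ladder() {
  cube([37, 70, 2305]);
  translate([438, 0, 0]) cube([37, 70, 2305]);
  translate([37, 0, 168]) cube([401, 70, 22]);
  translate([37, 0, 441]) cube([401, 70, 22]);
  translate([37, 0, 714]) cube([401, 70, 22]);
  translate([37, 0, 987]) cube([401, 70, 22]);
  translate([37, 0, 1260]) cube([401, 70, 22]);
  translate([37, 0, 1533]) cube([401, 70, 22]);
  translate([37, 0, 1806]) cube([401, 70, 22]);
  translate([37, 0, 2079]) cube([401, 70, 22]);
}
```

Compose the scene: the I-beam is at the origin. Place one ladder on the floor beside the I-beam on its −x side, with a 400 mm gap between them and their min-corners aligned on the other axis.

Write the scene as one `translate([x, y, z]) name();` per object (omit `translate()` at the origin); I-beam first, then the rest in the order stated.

I_beam();
translate([-875, 0, 0]) ladder();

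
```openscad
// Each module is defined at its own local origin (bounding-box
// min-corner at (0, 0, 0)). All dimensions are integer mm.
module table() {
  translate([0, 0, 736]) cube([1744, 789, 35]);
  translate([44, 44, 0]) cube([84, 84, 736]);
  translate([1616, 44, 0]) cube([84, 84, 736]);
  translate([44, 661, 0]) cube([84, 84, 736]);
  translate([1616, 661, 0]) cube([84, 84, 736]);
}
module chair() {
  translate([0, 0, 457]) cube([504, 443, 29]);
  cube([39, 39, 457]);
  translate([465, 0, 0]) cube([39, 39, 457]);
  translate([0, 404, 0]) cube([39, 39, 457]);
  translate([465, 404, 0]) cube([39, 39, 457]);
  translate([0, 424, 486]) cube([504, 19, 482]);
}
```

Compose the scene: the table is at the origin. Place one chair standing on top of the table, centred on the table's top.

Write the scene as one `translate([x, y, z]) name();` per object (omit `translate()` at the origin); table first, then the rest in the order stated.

table();
translate([620, 173, 771]) chair();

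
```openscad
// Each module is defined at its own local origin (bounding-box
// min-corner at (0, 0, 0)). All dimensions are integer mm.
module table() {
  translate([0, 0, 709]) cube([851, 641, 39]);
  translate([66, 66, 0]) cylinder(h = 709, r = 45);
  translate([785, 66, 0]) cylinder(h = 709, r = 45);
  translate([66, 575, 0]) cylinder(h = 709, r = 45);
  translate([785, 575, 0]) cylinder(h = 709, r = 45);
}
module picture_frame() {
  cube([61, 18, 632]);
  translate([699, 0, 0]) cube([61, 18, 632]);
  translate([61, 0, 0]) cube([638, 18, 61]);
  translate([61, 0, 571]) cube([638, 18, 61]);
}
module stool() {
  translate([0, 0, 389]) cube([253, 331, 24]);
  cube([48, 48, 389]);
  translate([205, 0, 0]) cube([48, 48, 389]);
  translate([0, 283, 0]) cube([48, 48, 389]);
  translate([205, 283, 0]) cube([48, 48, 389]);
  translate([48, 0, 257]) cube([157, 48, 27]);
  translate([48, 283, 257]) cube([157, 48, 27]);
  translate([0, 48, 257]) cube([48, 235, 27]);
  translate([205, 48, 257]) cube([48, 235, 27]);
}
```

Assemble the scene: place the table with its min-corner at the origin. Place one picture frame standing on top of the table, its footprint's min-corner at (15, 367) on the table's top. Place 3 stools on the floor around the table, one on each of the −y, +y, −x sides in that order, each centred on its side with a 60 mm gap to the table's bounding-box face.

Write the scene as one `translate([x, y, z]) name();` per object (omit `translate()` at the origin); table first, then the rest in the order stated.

table();
translate([15, 367, 748]) picture_frame();
translate([299, -391, 0]) stool();
translate([299, 701, 0]) stool();
translate([-313, 155, 0]) stool();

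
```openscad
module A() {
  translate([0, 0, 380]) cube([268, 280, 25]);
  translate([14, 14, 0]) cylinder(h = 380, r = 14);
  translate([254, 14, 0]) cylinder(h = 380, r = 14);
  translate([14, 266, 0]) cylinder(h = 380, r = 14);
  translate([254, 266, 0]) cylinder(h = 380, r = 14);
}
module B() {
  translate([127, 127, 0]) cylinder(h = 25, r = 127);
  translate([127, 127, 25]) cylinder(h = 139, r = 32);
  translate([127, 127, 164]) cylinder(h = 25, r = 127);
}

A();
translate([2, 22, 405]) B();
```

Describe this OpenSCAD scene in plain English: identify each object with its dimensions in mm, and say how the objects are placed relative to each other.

A is a four-legged stool. The seat is a 268×280×25 mm slab whose top surface is at z = 405 mm; four round legs, each 28 mm in diameter, run from the floor (z = 0) to the underside of the seat, each leg's axis is inset half a diameter from the nearest pair of seat edges (so the leg's bounding box is flush with the corner).

B is a spool: two coaxial disc flanges of radius 127 mm and thickness 25 mm, joined by a core cylinder of radius 32 mm and height 139 mm. The lower flange rests on z = 0 and the three cylinders share a vertical axis.

The spool is on top of the stool.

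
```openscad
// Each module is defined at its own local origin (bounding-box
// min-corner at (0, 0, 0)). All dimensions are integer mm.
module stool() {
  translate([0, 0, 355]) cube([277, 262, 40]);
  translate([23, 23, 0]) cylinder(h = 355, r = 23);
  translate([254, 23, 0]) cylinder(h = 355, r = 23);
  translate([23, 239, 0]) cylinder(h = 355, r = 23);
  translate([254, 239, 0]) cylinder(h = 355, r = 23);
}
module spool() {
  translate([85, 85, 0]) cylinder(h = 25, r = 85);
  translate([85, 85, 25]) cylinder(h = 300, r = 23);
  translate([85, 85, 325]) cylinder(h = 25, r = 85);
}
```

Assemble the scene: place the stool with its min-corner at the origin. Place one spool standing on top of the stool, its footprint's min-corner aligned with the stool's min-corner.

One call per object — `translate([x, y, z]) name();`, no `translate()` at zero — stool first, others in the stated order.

stool();
translate([0, 0, 395]) spool();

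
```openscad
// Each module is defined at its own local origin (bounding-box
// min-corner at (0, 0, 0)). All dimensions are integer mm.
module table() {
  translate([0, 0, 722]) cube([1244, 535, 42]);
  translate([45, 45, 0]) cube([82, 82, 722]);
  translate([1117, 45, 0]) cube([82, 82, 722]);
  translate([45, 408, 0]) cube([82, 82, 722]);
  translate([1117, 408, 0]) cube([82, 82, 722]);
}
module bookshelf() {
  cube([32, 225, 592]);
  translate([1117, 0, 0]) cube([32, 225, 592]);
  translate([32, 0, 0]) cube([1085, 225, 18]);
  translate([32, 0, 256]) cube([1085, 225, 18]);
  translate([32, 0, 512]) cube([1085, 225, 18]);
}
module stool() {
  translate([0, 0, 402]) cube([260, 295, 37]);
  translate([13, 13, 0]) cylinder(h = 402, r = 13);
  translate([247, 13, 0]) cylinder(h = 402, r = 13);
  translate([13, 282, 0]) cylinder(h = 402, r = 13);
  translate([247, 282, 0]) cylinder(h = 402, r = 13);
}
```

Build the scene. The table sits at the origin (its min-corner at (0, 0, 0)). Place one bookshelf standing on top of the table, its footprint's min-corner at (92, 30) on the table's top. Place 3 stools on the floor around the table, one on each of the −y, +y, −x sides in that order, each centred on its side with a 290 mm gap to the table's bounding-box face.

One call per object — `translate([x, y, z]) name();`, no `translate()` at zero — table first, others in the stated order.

table();
translate([92, 30, 764]) bookshelf();
translate([492, -585, 0]) stool();
translate([492, 825, 0]) stool();
translate([-550, 120, 0]) stool();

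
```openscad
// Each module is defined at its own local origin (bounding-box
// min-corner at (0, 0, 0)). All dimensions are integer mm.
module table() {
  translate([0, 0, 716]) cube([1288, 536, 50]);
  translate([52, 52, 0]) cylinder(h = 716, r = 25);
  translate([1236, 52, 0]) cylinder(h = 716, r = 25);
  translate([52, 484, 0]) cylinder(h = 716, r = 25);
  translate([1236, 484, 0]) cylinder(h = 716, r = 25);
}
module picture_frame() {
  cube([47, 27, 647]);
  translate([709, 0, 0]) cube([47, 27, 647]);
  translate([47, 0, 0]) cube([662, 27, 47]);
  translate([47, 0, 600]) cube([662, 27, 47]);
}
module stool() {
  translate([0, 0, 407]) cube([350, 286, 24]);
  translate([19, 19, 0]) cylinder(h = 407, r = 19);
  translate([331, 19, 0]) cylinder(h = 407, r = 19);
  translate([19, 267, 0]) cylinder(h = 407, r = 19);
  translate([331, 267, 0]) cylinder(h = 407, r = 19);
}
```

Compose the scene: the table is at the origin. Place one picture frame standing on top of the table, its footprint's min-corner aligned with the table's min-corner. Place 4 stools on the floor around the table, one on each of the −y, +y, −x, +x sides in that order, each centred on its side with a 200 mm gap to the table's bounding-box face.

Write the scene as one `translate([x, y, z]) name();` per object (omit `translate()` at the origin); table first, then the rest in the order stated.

table();
translate([0, 0, 766]) picture_frame();
translate([469, -486, 0]) stool();
translate([469, 736, 0]) stool();
translate([-550, 125, 0]) stool();
translate([1488, 125, 0]) stool();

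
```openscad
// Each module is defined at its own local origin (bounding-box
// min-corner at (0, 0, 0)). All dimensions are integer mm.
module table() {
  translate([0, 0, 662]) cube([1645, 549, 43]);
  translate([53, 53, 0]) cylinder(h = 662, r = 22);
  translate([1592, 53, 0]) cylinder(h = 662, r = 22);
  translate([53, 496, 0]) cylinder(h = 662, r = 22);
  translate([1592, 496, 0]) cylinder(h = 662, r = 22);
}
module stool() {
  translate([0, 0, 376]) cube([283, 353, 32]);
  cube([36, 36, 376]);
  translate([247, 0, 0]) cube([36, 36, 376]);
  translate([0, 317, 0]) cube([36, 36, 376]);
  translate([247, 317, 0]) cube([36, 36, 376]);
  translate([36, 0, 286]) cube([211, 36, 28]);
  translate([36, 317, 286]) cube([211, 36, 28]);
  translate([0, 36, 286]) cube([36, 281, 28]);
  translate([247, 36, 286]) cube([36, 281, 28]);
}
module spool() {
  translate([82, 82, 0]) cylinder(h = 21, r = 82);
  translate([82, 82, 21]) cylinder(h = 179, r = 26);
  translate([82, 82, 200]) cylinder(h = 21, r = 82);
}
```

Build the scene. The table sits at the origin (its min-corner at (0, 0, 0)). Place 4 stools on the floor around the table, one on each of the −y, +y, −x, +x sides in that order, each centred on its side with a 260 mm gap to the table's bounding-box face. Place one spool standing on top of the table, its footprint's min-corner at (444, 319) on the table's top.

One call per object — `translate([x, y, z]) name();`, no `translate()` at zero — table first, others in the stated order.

table();
translate([681, -613, 0]) stool();
translate([681, 809, 0]) stool();
translate([-543, 98, 0]) stool();
translate([1905, 98, 0]) stool();
translate([444, 319, 705]) spool();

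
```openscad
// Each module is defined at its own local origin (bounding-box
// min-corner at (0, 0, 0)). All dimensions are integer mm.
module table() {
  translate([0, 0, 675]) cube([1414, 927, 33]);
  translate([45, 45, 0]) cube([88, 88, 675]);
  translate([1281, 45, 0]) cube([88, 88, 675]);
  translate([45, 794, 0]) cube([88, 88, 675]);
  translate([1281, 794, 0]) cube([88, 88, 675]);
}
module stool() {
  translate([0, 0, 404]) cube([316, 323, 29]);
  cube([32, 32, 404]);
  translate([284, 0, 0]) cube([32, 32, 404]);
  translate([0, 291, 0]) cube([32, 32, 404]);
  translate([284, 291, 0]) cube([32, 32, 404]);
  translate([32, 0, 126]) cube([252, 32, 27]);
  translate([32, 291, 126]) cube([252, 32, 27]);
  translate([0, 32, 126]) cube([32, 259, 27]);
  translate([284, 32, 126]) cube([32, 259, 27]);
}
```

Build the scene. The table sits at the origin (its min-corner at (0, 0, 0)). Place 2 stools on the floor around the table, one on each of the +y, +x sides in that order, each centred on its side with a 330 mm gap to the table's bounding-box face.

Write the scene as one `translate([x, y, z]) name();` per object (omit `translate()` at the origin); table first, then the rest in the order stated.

table();
translate([549, 1257, 0]) stool();
translate([1744, 302, 0]) stool();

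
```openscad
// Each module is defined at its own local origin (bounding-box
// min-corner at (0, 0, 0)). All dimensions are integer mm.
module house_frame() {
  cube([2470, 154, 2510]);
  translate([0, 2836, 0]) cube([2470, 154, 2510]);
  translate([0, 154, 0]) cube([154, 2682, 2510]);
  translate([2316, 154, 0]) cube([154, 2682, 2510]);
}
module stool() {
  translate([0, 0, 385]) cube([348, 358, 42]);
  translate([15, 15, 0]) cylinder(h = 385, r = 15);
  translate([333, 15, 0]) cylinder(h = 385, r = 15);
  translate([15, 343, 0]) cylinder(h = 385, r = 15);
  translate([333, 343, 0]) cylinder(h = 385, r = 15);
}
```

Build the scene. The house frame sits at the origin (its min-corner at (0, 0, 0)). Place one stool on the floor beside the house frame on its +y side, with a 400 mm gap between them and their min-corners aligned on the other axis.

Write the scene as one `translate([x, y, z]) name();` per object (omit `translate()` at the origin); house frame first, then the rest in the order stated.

house_frame();
translate([0, 3390, 0]) stool();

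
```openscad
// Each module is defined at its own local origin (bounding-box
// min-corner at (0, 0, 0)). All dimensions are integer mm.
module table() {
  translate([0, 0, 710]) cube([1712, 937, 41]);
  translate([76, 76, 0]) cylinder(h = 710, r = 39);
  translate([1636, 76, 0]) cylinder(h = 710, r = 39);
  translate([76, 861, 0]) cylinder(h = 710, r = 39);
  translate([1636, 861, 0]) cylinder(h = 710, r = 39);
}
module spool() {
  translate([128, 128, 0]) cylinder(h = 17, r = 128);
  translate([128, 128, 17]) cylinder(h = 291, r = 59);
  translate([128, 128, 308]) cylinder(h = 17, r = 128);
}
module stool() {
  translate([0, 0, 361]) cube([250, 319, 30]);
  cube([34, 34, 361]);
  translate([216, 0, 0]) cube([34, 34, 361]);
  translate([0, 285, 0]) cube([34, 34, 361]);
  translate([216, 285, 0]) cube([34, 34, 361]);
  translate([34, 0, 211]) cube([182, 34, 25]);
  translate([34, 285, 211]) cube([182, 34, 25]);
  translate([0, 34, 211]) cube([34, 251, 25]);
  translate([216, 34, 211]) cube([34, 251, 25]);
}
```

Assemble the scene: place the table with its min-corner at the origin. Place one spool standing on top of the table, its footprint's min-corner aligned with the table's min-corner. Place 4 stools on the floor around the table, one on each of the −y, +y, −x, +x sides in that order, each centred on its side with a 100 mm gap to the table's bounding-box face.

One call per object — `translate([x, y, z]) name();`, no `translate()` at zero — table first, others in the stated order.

table();
translate([0, 0, 751]) spool();
translate([731, -419, 0]) stool();
translate([731, 1037, 0]) stool();
translate([-350, 309, 0]) stool();
translate([1812, 309, 0]) stool();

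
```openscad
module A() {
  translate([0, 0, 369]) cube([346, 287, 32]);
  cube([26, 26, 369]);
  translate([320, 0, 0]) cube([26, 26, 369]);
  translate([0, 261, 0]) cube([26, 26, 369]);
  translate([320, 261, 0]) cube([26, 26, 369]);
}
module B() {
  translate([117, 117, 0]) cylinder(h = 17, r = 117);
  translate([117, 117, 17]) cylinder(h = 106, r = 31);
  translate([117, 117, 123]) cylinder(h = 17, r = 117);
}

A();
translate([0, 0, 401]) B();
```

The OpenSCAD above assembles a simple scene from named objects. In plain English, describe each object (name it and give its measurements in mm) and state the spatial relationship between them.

A is a four-legged stool. The seat is 346×287 mm, 32 mm thick, top at z = 401 mm. It stands on four square legs, each 26×26 mm in cross-section, from z = 0 to the seat underside, each flush with a corner of the seat.

B is a spool: two coaxial disc flanges of radius 117 mm and thickness 17 mm, joined by a core cylinder of radius 31 mm and height 106 mm. The lower flange rests on z = 0 and the three cylinders share a vertical axis.

The spool is on top of the stool.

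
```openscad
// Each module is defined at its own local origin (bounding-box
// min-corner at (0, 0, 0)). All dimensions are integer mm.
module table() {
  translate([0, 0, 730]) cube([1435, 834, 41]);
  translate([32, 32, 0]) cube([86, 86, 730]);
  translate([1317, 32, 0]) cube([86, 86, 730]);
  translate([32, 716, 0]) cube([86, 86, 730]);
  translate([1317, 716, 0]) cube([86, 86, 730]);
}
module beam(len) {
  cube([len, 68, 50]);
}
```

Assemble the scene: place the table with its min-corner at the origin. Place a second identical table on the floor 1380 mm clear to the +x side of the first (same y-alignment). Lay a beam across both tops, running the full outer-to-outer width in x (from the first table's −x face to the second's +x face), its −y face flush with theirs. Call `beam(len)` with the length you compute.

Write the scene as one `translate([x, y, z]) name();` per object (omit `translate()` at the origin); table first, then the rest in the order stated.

table();
translate([2815, 0, 0]) table();
translate([0, 0, 771]) beam(4250);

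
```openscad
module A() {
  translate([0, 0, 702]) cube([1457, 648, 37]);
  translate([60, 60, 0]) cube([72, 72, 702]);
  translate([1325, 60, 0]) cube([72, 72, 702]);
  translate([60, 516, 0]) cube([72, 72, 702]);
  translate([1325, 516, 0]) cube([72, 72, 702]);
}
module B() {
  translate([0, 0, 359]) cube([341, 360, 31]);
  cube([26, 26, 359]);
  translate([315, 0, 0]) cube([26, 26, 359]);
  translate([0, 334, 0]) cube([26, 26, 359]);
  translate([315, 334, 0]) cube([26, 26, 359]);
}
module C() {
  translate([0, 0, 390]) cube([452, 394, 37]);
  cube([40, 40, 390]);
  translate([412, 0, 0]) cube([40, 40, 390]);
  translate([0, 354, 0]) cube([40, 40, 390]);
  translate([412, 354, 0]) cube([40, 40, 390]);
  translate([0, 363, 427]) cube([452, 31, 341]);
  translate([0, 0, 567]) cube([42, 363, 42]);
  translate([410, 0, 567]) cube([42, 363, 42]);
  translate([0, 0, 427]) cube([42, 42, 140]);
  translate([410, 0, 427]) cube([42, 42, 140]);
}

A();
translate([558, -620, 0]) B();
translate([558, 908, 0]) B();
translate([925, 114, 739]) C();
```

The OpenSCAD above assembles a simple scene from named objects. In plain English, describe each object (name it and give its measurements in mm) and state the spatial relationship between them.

A is a table with a 1457×648 mm rectangular top, 37 mm thick, top surface at z = 739 mm, supported by four 72×72 mm square legs, each inset 60 mm from the nearest pair of top edges, running from the floor.

B is a simple wooden stool: a rectangular seat 341 mm (x) by 360 mm (y), 31 mm thick, top face at z = 390 mm, on four square legs, each 26×26 mm in cross-section. The legs rest on z = 0, each flush with a corner of the seat.

C is a chair: 452×394 mm seat, 37 mm thick, top at z = 427 mm, on four 40 mm square corner legs flush with the seat edges. A 31 mm thick backrest slab spans the full seat width, extending 341 mm above the seat top, its back face flush with the seat's +y edge. Two armrests of 42×42 mm section run along each side from the seat's front edge to the front of the backrest, top faces 182 mm above the seat top and outer faces flush with the seat's x-edges; a 42×42 mm post under the front of each armrest stands on the seat at the front corner.

Two stools sit around the table at the −y, +y sides. The chair is on top of the table.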